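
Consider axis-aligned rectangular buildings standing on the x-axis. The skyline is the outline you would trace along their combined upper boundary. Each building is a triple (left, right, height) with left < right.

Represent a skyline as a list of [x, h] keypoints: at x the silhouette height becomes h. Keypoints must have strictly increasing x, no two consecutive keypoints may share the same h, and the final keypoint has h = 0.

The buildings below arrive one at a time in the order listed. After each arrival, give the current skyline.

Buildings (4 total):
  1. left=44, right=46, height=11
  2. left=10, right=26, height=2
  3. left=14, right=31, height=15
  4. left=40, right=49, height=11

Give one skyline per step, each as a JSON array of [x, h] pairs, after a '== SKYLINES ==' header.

== SKYLINES ==
[[44,11],[46,0]]
[[10,2],[26,0],[44,11],[46,0]]
[[10,2],[14,15],[31,0],[44,11],[46,0]]
[[10,2],[14,15],[31,0],[40,11],[49,0]]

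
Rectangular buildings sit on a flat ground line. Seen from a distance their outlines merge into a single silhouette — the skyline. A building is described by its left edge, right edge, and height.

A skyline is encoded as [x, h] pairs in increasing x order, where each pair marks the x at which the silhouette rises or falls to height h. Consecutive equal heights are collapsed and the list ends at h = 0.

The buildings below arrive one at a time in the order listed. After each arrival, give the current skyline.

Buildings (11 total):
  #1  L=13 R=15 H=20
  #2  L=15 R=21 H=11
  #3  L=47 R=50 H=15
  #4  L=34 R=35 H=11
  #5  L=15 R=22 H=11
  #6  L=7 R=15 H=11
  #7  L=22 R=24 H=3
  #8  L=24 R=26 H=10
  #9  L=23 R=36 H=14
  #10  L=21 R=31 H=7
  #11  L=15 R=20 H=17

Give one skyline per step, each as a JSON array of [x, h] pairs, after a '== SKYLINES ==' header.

== SKYLINES ==
[[13,20],[15,0]]
[[13,20],[15,11],[21,0]]
[[13,20],[15,11],[21,0],[47,15],[50,0]]
[[13,20],[15,11],[21,0],[34,11],[35,0],[47,15],[50,0]]
[[13,20],[15,11],[22,0],[34,11],[35,0],[47,15],[50,0]]
[[7,11],[13,20],[15,11],[22,0],[34,11],[35,0],[47,15],[50,0]]
[[7,11],[13,20],[15,11],[22,3],[24,0],[34,11],[35,0],[47,15],[50,0]]
[[7,11],[13,20],[15,11],[22,3],[24,10],[26,0],[34,11],[35,0],[47,15],[50,0]]
[[7,11],[13,20],[15,11],[22,3],[23,14],[36,0],[47,15],[50,0]]
[[7,11],[13,20],[15,11],[22,7],[23,14],[36,0],[47,15],[50,0]]
[[7,11],[13,20],[15,17],[20,11],[22,7],[23,14],[36,0],[47,15],[50,0]]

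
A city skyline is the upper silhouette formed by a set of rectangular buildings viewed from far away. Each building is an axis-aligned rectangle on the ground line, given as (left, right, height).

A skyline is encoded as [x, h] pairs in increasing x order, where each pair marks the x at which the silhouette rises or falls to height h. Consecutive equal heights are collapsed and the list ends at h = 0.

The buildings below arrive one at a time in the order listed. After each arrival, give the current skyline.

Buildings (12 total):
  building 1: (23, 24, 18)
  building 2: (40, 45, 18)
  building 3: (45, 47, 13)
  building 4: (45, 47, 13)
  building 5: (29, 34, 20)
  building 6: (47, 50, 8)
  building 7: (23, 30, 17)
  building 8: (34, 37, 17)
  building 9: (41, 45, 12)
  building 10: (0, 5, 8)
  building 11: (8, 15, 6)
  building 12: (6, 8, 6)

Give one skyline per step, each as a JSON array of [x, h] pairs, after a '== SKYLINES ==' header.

== SKYLINES ==
[[23,18],[24,0]]
[[23,18],[24,0],[40,18],[45,0]]
[[23,18],[24,0],[40,18],[45,13],[47,0]]
[[23,18],[24,0],[40,18],[45,13],[47,0]]
[[23,18],[24,0],[29,20],[34,0],[40,18],[45,13],[47,0]]
[[23,18],[24,0],[29,20],[34,0],[40,18],[45,13],[47,8],[50,0]]
[[23,18],[24,17],[29,20],[34,0],[40,18],[45,13],[47,8],[50,0]]
[[23,18],[24,17],[29,20],[34,17],[37,0],[40,18],[45,13],[47,8],[50,0]]
[[23,18],[24,17],[29,20],[34,17],[37,0],[40,18],[45,13],[47,8],[50,0]]
[[0,8],[5,0],[23,18],[24,17],[29,20],[34,17],[37,0],[40,18],[45,13],[47,8],[50,0]]
[[0,8],[5,0],[8,6],[15,0],[23,18],[24,17],[29,20],[34,17],[37,0],[40,18],[45,13],[47,8],[50,0]]
[[0,8],[5,0],[6,6],[15,0],[23,18],[24,17],[29,20],[34,17],[37,0],[40,18],[45,13],[47,8],[50,0]]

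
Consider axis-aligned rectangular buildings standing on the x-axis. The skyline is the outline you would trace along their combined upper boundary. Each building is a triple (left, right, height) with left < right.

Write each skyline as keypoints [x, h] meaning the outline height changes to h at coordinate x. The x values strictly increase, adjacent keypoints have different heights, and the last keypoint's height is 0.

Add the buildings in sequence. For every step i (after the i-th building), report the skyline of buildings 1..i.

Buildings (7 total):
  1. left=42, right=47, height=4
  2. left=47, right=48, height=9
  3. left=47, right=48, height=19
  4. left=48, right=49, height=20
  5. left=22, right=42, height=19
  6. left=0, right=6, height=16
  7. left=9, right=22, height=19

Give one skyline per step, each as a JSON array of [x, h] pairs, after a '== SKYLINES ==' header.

== SKYLINES ==
[[42,4],[47,0]]
[[42,4],[47,9],[48,0]]
[[42,4],[47,19],[48,0]]
[[42,4],[47,19],[48,20],[49,0]]
[[22,19],[42,4],[47,19],[48,20],[49,0]]
[[0,16],[6,0],[22,19],[42,4],[47,19],[48,20],[49,0]]
[[0,16],[6,0],[9,19],[42,4],[47,19],[48,20],[49,0]]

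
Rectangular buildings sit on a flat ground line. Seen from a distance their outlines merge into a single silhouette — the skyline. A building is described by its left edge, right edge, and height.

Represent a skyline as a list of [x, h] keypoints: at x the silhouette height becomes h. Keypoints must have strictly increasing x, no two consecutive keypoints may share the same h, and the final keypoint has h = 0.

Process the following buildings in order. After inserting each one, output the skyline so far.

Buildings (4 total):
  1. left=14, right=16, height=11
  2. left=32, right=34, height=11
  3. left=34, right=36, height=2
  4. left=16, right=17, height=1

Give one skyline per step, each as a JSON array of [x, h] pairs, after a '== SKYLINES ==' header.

== SKYLINES ==
[[14,11],[16,0]]
[[14,11],[16,0],[32,11],[34,0]]
[[14,11],[16,0],[32,11],[34,2],[36,0]]
[[14,11],[16,1],[17,0],[32,11],[34,2],[36,0]]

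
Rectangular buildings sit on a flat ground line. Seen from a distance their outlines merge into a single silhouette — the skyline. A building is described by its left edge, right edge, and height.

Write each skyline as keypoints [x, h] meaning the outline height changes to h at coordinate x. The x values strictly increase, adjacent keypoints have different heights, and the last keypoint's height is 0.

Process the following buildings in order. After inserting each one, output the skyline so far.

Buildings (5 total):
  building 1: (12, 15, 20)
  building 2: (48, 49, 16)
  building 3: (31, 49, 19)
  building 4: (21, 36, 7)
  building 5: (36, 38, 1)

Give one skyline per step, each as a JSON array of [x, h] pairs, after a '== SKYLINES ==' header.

== SKYLINES ==
[[12,20],[15,0]]
[[12,20],[15,0],[48,16],[49,0]]
[[12,20],[15,0],[31,19],[49,0]]
[[12,20],[15,0],[21,7],[31,19],[49,0]]
[[12,20],[15,0],[21,7],[31,19],[49,0]]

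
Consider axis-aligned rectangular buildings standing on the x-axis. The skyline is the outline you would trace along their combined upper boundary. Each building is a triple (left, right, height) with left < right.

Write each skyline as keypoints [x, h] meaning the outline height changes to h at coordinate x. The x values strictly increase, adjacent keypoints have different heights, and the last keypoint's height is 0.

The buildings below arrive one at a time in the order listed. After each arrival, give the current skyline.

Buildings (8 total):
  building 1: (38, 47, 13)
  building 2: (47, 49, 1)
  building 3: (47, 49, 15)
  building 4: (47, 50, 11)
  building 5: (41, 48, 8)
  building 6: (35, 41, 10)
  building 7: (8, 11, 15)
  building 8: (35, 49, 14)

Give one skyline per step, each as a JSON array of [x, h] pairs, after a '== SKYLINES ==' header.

== SKYLINES ==
[[38,13],[47,0]]
[[38,13],[47,1],[49,0]]
[[38,13],[47,15],[49,0]]
[[38,13],[47,15],[49,11],[50,0]]
[[38,13],[47,15],[49,11],[50,0]]
[[35,10],[38,13],[47,15],[49,11],[50,0]]
[[8,15],[11,0],[35,10],[38,13],[47,15],[49,11],[50,0]]
[[8,15],[11,0],[35,14],[47,15],[49,11],[50,0]]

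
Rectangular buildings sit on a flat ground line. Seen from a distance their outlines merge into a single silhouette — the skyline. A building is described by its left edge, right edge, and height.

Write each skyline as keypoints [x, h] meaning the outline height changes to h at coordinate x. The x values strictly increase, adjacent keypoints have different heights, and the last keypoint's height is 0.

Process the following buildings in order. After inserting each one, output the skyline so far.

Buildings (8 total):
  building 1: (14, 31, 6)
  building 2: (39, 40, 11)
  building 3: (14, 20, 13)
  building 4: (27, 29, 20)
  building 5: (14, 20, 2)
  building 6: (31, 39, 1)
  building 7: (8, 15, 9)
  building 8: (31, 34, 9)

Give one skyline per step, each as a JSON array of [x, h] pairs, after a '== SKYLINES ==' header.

== SKYLINES ==
[[14,6],[31,0]]
[[14,6],[31,0],[39,11],[40,0]]
[[14,13],[20,6],[31,0],[39,11],[40,0]]
[[14,13],[20,6],[27,20],[29,6],[31,0],[39,11],[40,0]]
[[14,13],[20,6],[27,20],[29,6],[31,0],[39,11],[40,0]]
[[14,13],[20,6],[27,20],[29,6],[31,1],[39,11],[40,0]]
[[8,9],[14,13],[20,6],[27,20],[29,6],[31,1],[39,11],[40,0]]
[[8,9],[14,13],[20,6],[27,20],[29,6],[31,9],[34,1],[39,11],[40,0]]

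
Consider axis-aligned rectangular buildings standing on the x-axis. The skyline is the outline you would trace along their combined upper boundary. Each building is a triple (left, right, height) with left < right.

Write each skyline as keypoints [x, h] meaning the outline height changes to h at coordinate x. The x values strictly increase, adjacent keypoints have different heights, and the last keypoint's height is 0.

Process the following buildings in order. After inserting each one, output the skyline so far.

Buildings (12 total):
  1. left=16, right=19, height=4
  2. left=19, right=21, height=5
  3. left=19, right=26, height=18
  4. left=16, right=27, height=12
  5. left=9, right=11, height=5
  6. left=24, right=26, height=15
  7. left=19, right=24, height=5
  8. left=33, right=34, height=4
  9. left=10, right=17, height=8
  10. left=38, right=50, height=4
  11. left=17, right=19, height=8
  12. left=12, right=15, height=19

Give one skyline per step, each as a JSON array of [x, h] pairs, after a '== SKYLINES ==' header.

== SKYLINES ==
[[16,4],[19,0]]
[[16,4],[19,5],[21,0]]
[[16,4],[19,18],[26,0]]
[[16,12],[19,18],[26,12],[27,0]]
[[9,5],[11,0],[16,12],[19,18],[26,12],[27,0]]
[[9,5],[11,0],[16,12],[19,18],[26,12],[27,0]]
[[9,5],[11,0],[16,12],[19,18],[26,12],[27,0]]
[[9,5],[11,0],[16,12],[19,18],[26,12],[27,0],[33,4],[34,0]]
[[9,5],[10,8],[16,12],[19,18],[26,12],[27,0],[33,4],[34,0]]
[[9,5],[10,8],[16,12],[19,18],[26,12],[27,0],[33,4],[34,0],[38,4],[50,0]]
[[9,5],[10,8],[16,12],[19,18],[26,12],[27,0],[33,4],[34,0],[38,4],[50,0]]
[[9,5],[10,8],[12,19],[15,8],[16,12],[19,18],[26,12],[27,0],[33,4],[34,0],[38,4],[50,0]]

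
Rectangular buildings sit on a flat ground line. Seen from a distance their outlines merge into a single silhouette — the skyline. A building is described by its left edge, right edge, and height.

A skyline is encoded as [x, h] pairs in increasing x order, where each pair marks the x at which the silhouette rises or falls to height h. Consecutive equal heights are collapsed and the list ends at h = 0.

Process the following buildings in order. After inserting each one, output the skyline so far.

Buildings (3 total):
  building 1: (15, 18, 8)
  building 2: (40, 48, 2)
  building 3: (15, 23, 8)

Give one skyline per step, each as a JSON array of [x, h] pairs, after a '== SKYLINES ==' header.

== SKYLINES ==
[[15,8],[18,0]]
[[15,8],[18,0],[40,2],[48,0]]
[[15,8],[23,0],[40,2],[48,0]]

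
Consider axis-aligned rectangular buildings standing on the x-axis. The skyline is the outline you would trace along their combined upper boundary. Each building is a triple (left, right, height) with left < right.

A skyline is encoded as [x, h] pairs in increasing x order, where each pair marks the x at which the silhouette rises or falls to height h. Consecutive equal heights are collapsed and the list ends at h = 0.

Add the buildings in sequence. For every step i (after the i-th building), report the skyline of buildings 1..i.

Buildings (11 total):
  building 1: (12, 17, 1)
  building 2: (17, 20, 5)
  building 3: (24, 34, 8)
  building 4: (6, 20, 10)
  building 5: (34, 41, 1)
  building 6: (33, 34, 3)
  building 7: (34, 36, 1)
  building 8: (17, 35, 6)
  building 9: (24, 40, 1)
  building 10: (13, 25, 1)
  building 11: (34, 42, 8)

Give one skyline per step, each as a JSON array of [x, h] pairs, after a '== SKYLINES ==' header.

== SKYLINES ==
[[12,1],[17,0]]
[[12,1],[17,5],[20,0]]
[[12,1],[17,5],[20,0],[24,8],[34,0]]
[[6,10],[20,0],[24,8],[34,0]]
[[6,10],[20,0],[24,8],[34,1],[41,0]]
[[6,10],[20,0],[24,8],[34,1],[41,0]]
[[6,10],[20,0],[24,8],[34,1],[41,0]]
[[6,10],[20,6],[24,8],[34,6],[35,1],[41,0]]
[[6,10],[20,6],[24,8],[34,6],[35,1],[41,0]]
[[6,10],[20,6],[24,8],[34,6],[35,1],[41,0]]
[[6,10],[20,6],[24,8],[42,0]]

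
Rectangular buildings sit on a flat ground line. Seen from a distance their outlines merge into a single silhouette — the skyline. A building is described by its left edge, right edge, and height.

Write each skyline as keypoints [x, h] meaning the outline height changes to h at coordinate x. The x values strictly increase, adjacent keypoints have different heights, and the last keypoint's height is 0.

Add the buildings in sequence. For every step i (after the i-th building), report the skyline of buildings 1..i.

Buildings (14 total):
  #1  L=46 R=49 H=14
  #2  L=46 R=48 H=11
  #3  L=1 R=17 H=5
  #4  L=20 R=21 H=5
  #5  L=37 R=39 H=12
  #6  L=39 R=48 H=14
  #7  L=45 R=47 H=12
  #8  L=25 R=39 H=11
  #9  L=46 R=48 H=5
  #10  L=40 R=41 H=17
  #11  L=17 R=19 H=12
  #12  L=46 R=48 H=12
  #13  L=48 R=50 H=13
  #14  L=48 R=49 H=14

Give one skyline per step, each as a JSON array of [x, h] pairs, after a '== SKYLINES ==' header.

== SKYLINES ==
[[46,14],[49,0]]
[[46,14],[49,0]]
[[1,5],[17,0],[46,14],[49,0]]
[[1,5],[17,0],[20,5],[21,0],[46,14],[49,0]]
[[1,5],[17,0],[20,5],[21,0],[37,12],[39,0],[46,14],[49,0]]
[[1,5],[17,0],[20,5],[21,0],[37,12],[39,14],[49,0]]
[[1,5],[17,0],[20,5],[21,0],[37,12],[39,14],[49,0]]
[[1,5],[17,0],[20,5],[21,0],[25,11],[37,12],[39,14],[49,0]]
[[1,5],[17,0],[20,5],[21,0],[25,11],[37,12],[39,14],[49,0]]
[[1,5],[17,0],[20,5],[21,0],[25,11],[37,12],[39,14],[40,17],[41,14],[49,0]]
[[1,5],[17,12],[19,0],[20,5],[21,0],[25,11],[37,12],[39,14],[40,17],[41,14],[49,0]]
[[1,5],[17,12],[19,0],[20,5],[21,0],[25,11],[37,12],[39,14],[40,17],[41,14],[49,0]]
[[1,5],[17,12],[19,0],[20,5],[21,0],[25,11],[37,12],[39,14],[40,17],[41,14],[49,13],[50,0]]
[[1,5],[17,12],[19,0],[20,5],[21,0],[25,11],[37,12],[39,14],[40,17],[41,14],[49,13],[50,0]]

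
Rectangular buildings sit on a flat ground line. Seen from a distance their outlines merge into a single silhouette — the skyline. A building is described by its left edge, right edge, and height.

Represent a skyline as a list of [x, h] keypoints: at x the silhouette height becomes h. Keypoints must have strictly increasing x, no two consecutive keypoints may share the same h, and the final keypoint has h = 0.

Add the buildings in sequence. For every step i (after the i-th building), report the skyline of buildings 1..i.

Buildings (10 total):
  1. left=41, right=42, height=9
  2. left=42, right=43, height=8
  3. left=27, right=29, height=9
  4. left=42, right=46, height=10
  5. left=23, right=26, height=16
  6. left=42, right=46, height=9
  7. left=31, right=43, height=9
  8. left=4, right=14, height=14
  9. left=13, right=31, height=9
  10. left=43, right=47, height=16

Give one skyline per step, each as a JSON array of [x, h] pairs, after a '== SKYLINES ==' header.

== SKYLINES ==
[[41,9],[42,0]]
[[41,9],[42,8],[43,0]]
[[27,9],[29,0],[41,9],[42,8],[43,0]]
[[27,9],[29,0],[41,9],[42,10],[46,0]]
[[23,16],[26,0],[27,9],[29,0],[41,9],[42,10],[46,0]]
[[23,16],[26,0],[27,9],[29,0],[41,9],[42,10],[46,0]]
[[23,16],[26,0],[27,9],[29,0],[31,9],[42,10],[46,0]]
[[4,14],[14,0],[23,16],[26,0],[27,9],[29,0],[31,9],[42,10],[46,0]]
[[4,14],[14,9],[23,16],[26,9],[42,10],[46,0]]
[[4,14],[14,9],[23,16],[26,9],[42,10],[43,16],[47,0]]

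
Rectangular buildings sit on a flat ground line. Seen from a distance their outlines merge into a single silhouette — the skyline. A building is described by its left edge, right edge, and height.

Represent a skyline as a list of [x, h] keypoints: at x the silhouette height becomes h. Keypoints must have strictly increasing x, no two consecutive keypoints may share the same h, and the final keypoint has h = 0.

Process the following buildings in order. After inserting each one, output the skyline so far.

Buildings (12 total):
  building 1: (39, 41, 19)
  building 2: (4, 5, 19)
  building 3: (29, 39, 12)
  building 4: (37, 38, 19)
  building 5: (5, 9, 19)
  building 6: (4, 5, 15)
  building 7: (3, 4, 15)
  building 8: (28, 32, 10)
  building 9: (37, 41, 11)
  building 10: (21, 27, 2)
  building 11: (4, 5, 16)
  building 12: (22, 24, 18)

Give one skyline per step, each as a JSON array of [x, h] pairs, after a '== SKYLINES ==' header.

== SKYLINES ==
[[39,19],[41,0]]
[[4,19],[5,0],[39,19],[41,0]]
[[4,19],[5,0],[29,12],[39,19],[41,0]]
[[4,19],[5,0],[29,12],[37,19],[38,12],[39,19],[41,0]]
[[4,19],[9,0],[29,12],[37,19],[38,12],[39,19],[41,0]]
[[4,19],[9,0],[29,12],[37,19],[38,12],[39,19],[41,0]]
[[3,15],[4,19],[9,0],[29,12],[37,19],[38,12],[39,19],[41,0]]
[[3,15],[4,19],[9,0],[28,10],[29,12],[37,19],[38,12],[39,19],[41,0]]
[[3,15],[4,19],[9,0],[28,10],[29,12],[37,19],[38,12],[39,19],[41,0]]
[[3,15],[4,19],[9,0],[21,2],[27,0],[28,10],[29,12],[37,19],[38,12],[39,19],[41,0]]
[[3,15],[4,19],[9,0],[21,2],[27,0],[28,10],[29,12],[37,19],[38,12],[39,19],[41,0]]
[[3,15],[4,19],[9,0],[21,2],[22,18],[24,2],[27,0],[28,10],[29,12],[37,19],[38,12],[39,19],[41,0]]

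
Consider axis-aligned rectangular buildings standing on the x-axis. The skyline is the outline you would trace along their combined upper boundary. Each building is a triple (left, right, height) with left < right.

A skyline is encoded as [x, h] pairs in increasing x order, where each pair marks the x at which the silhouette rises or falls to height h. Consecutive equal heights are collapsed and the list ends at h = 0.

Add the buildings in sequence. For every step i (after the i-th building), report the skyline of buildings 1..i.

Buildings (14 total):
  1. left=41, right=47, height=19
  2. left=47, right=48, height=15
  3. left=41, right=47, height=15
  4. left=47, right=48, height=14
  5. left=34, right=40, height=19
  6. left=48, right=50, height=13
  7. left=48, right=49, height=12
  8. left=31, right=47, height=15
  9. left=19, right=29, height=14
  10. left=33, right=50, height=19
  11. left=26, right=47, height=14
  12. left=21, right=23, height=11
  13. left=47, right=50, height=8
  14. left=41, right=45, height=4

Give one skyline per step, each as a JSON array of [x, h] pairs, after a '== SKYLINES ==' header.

== SKYLINES ==
[[41,19],[47,0]]
[[41,19],[47,15],[48,0]]
[[41,19],[47,15],[48,0]]
[[41,19],[47,15],[48,0]]
[[34,19],[40,0],[41,19],[47,15],[48,0]]
[[34,19],[40,0],[41,19],[47,15],[48,13],[50,0]]
[[34,19],[40,0],[41,19],[47,15],[48,13],[50,0]]
[[31,15],[34,19],[40,15],[41,19],[47,15],[48,13],[50,0]]
[[19,14],[29,0],[31,15],[34,19],[40,15],[41,19],[47,15],[48,13],[50,0]]
[[19,14],[29,0],[31,15],[33,19],[50,0]]
[[19,14],[31,15],[33,19],[50,0]]
[[19,14],[31,15],[33,19],[50,0]]
[[19,14],[31,15],[33,19],[50,0]]
[[19,14],[31,15],[33,19],[50,0]]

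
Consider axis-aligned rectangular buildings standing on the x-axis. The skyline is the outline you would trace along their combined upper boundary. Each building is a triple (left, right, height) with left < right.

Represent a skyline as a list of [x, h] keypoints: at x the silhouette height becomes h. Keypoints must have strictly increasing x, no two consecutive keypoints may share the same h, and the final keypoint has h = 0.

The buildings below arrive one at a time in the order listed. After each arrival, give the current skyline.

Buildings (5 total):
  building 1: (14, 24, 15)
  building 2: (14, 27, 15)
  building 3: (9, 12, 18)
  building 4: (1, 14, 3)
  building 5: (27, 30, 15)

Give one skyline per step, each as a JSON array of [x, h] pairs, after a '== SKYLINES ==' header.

== SKYLINES ==
[[14,15],[24,0]]
[[14,15],[27,0]]
[[9,18],[12,0],[14,15],[27,0]]
[[1,3],[9,18],[12,3],[14,15],[27,0]]
[[1,3],[9,18],[12,3],[14,15],[30,0]]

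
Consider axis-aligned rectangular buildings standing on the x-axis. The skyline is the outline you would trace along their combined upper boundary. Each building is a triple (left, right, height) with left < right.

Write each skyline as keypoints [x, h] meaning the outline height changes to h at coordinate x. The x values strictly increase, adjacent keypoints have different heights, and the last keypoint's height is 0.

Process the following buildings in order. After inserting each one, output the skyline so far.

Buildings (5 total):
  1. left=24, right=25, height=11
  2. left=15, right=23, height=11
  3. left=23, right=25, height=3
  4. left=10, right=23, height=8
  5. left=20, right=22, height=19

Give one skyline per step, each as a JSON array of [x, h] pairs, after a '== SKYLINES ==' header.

== SKYLINES ==
[[24,11],[25,0]]
[[15,11],[23,0],[24,11],[25,0]]
[[15,11],[23,3],[24,11],[25,0]]
[[10,8],[15,11],[23,3],[24,11],[25,0]]
[[10,8],[15,11],[20,19],[22,11],[23,3],[24,11],[25,0]]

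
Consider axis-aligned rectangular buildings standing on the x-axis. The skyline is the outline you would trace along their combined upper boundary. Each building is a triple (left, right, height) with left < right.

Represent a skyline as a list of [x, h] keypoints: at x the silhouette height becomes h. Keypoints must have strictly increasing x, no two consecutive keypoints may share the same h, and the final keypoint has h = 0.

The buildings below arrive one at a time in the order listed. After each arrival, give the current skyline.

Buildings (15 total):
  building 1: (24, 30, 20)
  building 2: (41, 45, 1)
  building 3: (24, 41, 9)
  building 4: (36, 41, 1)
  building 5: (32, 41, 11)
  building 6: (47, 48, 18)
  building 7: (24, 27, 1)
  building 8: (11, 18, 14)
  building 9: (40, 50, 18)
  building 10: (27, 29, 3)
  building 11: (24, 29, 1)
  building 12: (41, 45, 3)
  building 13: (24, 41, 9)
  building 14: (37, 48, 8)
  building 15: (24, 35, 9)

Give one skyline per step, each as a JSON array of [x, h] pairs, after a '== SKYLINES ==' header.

== SKYLINES ==
[[24,20],[30,0]]
[[24,20],[30,0],[41,1],[45,0]]
[[24,20],[30,9],[41,1],[45,0]]
[[24,20],[30,9],[41,1],[45,0]]
[[24,20],[30,9],[32,11],[41,1],[45,0]]
[[24,20],[30,9],[32,11],[41,1],[45,0],[47,18],[48,0]]
[[24,20],[30,9],[32,11],[41,1],[45,0],[47,18],[48,0]]
[[11,14],[18,0],[24,20],[30,9],[32,11],[41,1],[45,0],[47,18],[48,0]]
[[11,14],[18,0],[24,20],[30,9],[32,11],[40,18],[50,0]]
[[11,14],[18,0],[24,20],[30,9],[32,11],[40,18],[50,0]]
[[11,14],[18,0],[24,20],[30,9],[32,11],[40,18],[50,0]]
[[11,14],[18,0],[24,20],[30,9],[32,11],[40,18],[50,0]]
[[11,14],[18,0],[24,20],[30,9],[32,11],[40,18],[50,0]]
[[11,14],[18,0],[24,20],[30,9],[32,11],[40,18],[50,0]]
[[11,14],[18,0],[24,20],[30,9],[32,11],[40,18],[50,0]]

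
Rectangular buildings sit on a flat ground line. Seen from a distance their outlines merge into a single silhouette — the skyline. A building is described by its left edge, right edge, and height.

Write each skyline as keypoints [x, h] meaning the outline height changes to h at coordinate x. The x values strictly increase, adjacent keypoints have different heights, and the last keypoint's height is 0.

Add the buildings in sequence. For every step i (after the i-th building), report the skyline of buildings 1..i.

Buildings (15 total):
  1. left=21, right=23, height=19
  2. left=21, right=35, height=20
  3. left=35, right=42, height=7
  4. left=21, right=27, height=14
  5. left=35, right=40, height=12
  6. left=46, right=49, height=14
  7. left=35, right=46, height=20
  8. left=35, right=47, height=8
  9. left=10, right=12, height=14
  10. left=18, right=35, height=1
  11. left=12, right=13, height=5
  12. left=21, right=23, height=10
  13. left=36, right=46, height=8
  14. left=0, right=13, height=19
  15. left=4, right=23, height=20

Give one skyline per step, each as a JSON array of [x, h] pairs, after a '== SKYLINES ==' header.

== SKYLINES ==
[[21,19],[23,0]]
[[21,20],[35,0]]
[[21,20],[35,7],[42,0]]
[[21,20],[35,7],[42,0]]
[[21,20],[35,12],[40,7],[42,0]]
[[21,20],[35,12],[40,7],[42,0],[46,14],[49,0]]
[[21,20],[46,14],[49,0]]
[[21,20],[46,14],[49,0]]
[[10,14],[12,0],[21,20],[46,14],[49,0]]
[[10,14],[12,0],[18,1],[21,20],[46,14],[49,0]]
[[10,14],[12,5],[13,0],[18,1],[21,20],[46,14],[49,0]]
[[10,14],[12,5],[13,0],[18,1],[21,20],[46,14],[49,0]]
[[10,14],[12,5],[13,0],[18,1],[21,20],[46,14],[49,0]]
[[0,19],[13,0],[18,1],[21,20],[46,14],[49,0]]
[[0,19],[4,20],[46,14],[49,0]]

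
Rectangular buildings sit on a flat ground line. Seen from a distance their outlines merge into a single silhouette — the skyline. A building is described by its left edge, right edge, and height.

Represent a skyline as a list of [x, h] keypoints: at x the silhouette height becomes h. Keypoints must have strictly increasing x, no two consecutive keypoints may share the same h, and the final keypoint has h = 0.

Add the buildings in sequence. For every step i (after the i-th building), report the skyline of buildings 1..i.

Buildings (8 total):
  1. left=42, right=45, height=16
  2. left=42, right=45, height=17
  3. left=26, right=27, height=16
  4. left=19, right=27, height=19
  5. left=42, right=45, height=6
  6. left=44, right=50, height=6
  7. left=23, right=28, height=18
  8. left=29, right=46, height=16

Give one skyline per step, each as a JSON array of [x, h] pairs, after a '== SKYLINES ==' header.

== SKYLINES ==
[[42,16],[45,0]]
[[42,17],[45,0]]
[[26,16],[27,0],[42,17],[45,0]]
[[19,19],[27,0],[42,17],[45,0]]
[[19,19],[27,0],[42,17],[45,0]]
[[19,19],[27,0],[42,17],[45,6],[50,0]]
[[19,19],[27,18],[28,0],[42,17],[45,6],[50,0]]
[[19,19],[27,18],[28,0],[29,16],[42,17],[45,16],[46,6],[50,0]]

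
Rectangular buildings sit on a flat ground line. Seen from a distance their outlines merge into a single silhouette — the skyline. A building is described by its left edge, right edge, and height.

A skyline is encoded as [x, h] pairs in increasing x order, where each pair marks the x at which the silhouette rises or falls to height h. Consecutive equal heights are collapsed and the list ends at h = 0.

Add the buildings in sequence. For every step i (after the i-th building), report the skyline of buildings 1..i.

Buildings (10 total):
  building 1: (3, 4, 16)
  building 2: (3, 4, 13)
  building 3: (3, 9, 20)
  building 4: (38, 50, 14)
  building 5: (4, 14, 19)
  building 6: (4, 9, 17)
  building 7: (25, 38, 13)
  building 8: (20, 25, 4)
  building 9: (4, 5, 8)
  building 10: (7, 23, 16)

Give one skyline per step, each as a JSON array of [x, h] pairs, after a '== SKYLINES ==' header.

== SKYLINES ==
[[3,16],[4,0]]
[[3,16],[4,0]]
[[3,20],[9,0]]
[[3,20],[9,0],[38,14],[50,0]]
[[3,20],[9,19],[14,0],[38,14],[50,0]]
[[3,20],[9,19],[14,0],[38,14],[50,0]]
[[3,20],[9,19],[14,0],[25,13],[38,14],[50,0]]
[[3,20],[9,19],[14,0],[20,4],[25,13],[38,14],[50,0]]
[[3,20],[9,19],[14,0],[20,4],[25,13],[38,14],[50,0]]
[[3,20],[9,19],[14,16],[23,4],[25,13],[38,14],[50,0]]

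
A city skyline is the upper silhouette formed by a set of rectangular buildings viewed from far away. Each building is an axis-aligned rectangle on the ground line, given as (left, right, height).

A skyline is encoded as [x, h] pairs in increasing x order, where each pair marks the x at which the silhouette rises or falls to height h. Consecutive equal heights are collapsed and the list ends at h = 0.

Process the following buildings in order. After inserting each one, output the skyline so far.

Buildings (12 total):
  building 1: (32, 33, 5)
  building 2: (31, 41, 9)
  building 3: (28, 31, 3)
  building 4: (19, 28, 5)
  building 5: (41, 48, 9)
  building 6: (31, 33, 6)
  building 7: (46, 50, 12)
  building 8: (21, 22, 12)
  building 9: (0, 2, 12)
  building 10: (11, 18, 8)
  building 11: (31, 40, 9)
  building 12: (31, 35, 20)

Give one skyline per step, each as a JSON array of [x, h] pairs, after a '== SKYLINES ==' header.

== SKYLINES ==
[[32,5],[33,0]]
[[31,9],[41,0]]
[[28,3],[31,9],[41,0]]
[[19,5],[28,3],[31,9],[41,0]]
[[19,5],[28,3],[31,9],[48,0]]
[[19,5],[28,3],[31,9],[48,0]]
[[19,5],[28,3],[31,9],[46,12],[50,0]]
[[19,5],[21,12],[22,5],[28,3],[31,9],[46,12],[50,0]]
[[0,12],[2,0],[19,5],[21,12],[22,5],[28,3],[31,9],[46,12],[50,0]]
[[0,12],[2,0],[11,8],[18,0],[19,5],[21,12],[22,5],[28,3],[31,9],[46,12],[50,0]]
[[0,12],[2,0],[11,8],[18,0],[19,5],[21,12],[22,5],[28,3],[31,9],[46,12],[50,0]]
[[0,12],[2,0],[11,8],[18,0],[19,5],[21,12],[22,5],[28,3],[31,20],[35,9],[46,12],[50,0]]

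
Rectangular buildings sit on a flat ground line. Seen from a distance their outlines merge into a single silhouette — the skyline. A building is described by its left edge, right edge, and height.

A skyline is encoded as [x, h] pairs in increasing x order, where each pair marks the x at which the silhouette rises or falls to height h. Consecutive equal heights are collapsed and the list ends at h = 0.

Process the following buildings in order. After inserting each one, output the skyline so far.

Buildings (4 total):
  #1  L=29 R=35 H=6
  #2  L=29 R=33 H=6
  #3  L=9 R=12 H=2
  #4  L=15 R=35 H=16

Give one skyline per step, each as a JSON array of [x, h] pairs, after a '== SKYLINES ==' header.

== SKYLINES ==
[[29,6],[35,0]]
[[29,6],[35,0]]
[[9,2],[12,0],[29,6],[35,0]]
[[9,2],[12,0],[15,16],[35,0]]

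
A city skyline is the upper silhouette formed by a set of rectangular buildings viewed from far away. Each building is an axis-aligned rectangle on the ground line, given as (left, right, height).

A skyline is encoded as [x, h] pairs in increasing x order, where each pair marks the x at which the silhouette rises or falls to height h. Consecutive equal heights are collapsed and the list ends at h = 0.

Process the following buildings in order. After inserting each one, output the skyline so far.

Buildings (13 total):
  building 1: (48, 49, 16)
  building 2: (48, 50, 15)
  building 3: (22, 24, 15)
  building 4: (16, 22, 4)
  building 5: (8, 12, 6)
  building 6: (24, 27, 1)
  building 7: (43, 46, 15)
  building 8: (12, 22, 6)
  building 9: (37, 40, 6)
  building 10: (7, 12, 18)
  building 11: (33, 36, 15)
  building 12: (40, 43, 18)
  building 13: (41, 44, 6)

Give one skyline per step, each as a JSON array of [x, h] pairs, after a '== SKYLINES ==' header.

== SKYLINES ==
[[48,16],[49,0]]
[[48,16],[49,15],[50,0]]
[[22,15],[24,0],[48,16],[49,15],[50,0]]
[[16,4],[22,15],[24,0],[48,16],[49,15],[50,0]]
[[8,6],[12,0],[16,4],[22,15],[24,0],[48,16],[49,15],[50,0]]
[[8,6],[12,0],[16,4],[22,15],[24,1],[27,0],[48,16],[49,15],[50,0]]
[[8,6],[12,0],[16,4],[22,15],[24,1],[27,0],[43,15],[46,0],[48,16],[49,15],[50,0]]
[[8,6],[22,15],[24,1],[27,0],[43,15],[46,0],[48,16],[49,15],[50,0]]
[[8,6],[22,15],[24,1],[27,0],[37,6],[40,0],[43,15],[46,0],[48,16],[49,15],[50,0]]
[[7,18],[12,6],[22,15],[24,1],[27,0],[37,6],[40,0],[43,15],[46,0],[48,16],[49,15],[50,0]]
[[7,18],[12,6],[22,15],[24,1],[27,0],[33,15],[36,0],[37,6],[40,0],[43,15],[46,0],[48,16],[49,15],[50,0]]
[[7,18],[12,6],[22,15],[24,1],[27,0],[33,15],[36,0],[37,6],[40,18],[43,15],[46,0],[48,16],[49,15],[50,0]]
[[7,18],[12,6],[22,15],[24,1],[27,0],[33,15],[36,0],[37,6],[40,18],[43,15],[46,0],[48,16],[49,15],[50,0]]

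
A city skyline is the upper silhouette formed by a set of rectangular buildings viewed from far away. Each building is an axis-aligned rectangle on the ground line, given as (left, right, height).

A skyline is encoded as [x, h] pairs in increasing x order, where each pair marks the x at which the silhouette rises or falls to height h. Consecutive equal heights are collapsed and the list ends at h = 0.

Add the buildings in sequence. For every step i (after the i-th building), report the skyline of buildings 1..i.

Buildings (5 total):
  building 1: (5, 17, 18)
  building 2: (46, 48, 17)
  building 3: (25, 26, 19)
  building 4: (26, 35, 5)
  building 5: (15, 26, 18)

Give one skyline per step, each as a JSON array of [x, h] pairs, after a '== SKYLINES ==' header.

== SKYLINES ==
[[5,18],[17,0]]
[[5,18],[17,0],[46,17],[48,0]]
[[5,18],[17,0],[25,19],[26,0],[46,17],[48,0]]
[[5,18],[17,0],[25,19],[26,5],[35,0],[46,17],[48,0]]
[[5,18],[25,19],[26,5],[35,0],[46,17],[48,0]]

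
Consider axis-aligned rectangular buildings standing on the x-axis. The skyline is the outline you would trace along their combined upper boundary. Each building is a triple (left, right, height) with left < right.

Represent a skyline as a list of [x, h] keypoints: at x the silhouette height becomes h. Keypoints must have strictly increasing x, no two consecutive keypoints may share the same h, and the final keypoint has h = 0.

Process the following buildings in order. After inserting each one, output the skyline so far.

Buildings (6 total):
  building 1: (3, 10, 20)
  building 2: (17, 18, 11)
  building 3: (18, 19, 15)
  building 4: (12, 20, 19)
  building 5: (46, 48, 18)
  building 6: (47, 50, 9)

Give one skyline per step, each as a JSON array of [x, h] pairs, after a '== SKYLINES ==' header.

== SKYLINES ==
[[3,20],[10,0]]
[[3,20],[10,0],[17,11],[18,0]]
[[3,20],[10,0],[17,11],[18,15],[19,0]]
[[3,20],[10,0],[12,19],[20,0]]
[[3,20],[10,0],[12,19],[20,0],[46,18],[48,0]]
[[3,20],[10,0],[12,19],[20,0],[46,18],[48,9],[50,0]]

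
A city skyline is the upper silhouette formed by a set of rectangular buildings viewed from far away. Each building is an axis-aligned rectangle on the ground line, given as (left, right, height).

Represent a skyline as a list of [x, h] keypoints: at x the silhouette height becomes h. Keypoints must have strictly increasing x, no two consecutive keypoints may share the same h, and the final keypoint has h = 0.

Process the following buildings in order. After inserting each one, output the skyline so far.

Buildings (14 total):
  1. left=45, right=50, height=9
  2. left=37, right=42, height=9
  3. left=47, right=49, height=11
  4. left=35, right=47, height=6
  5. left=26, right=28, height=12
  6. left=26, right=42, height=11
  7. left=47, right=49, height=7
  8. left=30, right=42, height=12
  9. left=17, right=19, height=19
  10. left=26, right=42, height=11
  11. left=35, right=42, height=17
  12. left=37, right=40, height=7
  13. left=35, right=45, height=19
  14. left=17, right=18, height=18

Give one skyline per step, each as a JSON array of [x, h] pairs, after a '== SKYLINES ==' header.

== SKYLINES ==
[[45,9],[50,0]]
[[37,9],[42,0],[45,9],[50,0]]
[[37,9],[42,0],[45,9],[47,11],[49,9],[50,0]]
[[35,6],[37,9],[42,6],[45,9],[47,11],[49,9],[50,0]]
[[26,12],[28,0],[35,6],[37,9],[42,6],[45,9],[47,11],[49,9],[50,0]]
[[26,12],[28,11],[42,6],[45,9],[47,11],[49,9],[50,0]]
[[26,12],[28,11],[42,6],[45,9],[47,11],[49,9],[50,0]]
[[26,12],[28,11],[30,12],[42,6],[45,9],[47,11],[49,9],[50,0]]
[[17,19],[19,0],[26,12],[28,11],[30,12],[42,6],[45,9],[47,11],[49,9],[50,0]]
[[17,19],[19,0],[26,12],[28,11],[30,12],[42,6],[45,9],[47,11],[49,9],[50,0]]
[[17,19],[19,0],[26,12],[28,11],[30,12],[35,17],[42,6],[45,9],[47,11],[49,9],[50,0]]
[[17,19],[19,0],[26,12],[28,11],[30,12],[35,17],[42,6],[45,9],[47,11],[49,9],[50,0]]
[[17,19],[19,0],[26,12],[28,11],[30,12],[35,19],[45,9],[47,11],[49,9],[50,0]]
[[17,19],[19,0],[26,12],[28,11],[30,12],[35,19],[45,9],[47,11],[49,9],[50,0]]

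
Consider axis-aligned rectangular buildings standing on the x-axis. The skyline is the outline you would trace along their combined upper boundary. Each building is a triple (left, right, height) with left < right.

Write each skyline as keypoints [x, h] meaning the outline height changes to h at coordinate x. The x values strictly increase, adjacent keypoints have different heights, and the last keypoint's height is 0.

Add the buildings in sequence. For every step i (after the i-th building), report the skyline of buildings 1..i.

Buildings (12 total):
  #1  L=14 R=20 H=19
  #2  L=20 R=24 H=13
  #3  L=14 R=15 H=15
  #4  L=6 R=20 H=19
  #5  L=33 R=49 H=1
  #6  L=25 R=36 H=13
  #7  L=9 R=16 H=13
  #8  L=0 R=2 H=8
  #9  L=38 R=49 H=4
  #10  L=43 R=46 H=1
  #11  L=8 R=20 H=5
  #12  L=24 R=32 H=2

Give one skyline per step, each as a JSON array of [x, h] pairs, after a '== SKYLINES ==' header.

== SKYLINES ==
[[14,19],[20,0]]
[[14,19],[20,13],[24,0]]
[[14,19],[20,13],[24,0]]
[[6,19],[20,13],[24,0]]
[[6,19],[20,13],[24,0],[33,1],[49,0]]
[[6,19],[20,13],[24,0],[25,13],[36,1],[49,0]]
[[6,19],[20,13],[24,0],[25,13],[36,1],[49,0]]
[[0,8],[2,0],[6,19],[20,13],[24,0],[25,13],[36,1],[49,0]]
[[0,8],[2,0],[6,19],[20,13],[24,0],[25,13],[36,1],[38,4],[49,0]]
[[0,8],[2,0],[6,19],[20,13],[24,0],[25,13],[36,1],[38,4],[49,0]]
[[0,8],[2,0],[6,19],[20,13],[24,0],[25,13],[36,1],[38,4],[49,0]]
[[0,8],[2,0],[6,19],[20,13],[24,2],[25,13],[36,1],[38,4],[49,0]]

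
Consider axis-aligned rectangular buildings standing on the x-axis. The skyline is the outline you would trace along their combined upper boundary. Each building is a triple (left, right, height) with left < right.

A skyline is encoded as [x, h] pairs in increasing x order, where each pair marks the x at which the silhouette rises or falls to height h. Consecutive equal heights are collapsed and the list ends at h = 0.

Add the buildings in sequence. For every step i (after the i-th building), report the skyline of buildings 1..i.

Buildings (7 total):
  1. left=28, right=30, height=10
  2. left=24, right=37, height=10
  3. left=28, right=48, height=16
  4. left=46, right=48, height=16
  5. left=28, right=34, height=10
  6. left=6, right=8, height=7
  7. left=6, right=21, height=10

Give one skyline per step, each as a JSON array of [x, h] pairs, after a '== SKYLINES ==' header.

== SKYLINES ==
[[28,10],[30,0]]
[[24,10],[37,0]]
[[24,10],[28,16],[48,0]]
[[24,10],[28,16],[48,0]]
[[24,10],[28,16],[48,0]]
[[6,7],[8,0],[24,10],[28,16],[48,0]]
[[6,10],[21,0],[24,10],[28,16],[48,0]]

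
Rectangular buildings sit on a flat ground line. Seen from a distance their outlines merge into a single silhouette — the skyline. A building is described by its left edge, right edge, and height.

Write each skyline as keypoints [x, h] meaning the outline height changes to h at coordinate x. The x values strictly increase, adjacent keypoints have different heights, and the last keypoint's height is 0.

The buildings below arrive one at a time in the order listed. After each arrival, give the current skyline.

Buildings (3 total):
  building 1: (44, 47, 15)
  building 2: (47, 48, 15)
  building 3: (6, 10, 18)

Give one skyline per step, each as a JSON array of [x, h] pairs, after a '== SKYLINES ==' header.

== SKYLINES ==
[[44,15],[47,0]]
[[44,15],[48,0]]
[[6,18],[10,0],[44,15],[48,0]]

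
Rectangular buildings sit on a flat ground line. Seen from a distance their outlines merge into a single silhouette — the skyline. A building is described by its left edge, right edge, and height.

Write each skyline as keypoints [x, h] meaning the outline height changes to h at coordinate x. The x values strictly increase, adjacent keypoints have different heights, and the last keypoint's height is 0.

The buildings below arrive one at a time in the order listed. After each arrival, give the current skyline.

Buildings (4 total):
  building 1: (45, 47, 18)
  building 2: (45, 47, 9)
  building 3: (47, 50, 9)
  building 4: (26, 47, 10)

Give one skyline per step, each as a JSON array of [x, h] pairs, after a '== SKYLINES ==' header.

== SKYLINES ==
[[45,18],[47,0]]
[[45,18],[47,0]]
[[45,18],[47,9],[50,0]]
[[26,10],[45,18],[47,9],[50,0]]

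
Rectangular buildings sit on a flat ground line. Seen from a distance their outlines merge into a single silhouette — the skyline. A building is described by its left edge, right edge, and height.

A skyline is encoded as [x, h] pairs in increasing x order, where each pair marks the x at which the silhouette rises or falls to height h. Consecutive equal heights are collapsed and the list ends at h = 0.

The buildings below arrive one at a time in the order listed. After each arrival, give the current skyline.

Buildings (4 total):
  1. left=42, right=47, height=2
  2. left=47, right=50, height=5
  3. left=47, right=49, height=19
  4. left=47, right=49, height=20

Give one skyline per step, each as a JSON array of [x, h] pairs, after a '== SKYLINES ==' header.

== SKYLINES ==
[[42,2],[47,0]]
[[42,2],[47,5],[50,0]]
[[42,2],[47,19],[49,5],[50,0]]
[[42,2],[47,20],[49,5],[50,0]]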